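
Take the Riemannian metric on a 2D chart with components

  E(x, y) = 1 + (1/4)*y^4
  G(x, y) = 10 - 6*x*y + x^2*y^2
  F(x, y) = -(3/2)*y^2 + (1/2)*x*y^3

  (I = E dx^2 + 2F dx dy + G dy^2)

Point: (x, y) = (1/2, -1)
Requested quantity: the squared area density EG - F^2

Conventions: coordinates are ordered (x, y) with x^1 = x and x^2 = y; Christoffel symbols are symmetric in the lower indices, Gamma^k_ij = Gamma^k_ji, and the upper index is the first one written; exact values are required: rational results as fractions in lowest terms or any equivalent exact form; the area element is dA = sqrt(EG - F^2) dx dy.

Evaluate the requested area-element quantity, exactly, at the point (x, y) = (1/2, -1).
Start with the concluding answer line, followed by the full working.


Answer: EG - F^2 = 27/2

E = 5/4, F = -7/4, G = 53/4; EG - F^2 = 27/2


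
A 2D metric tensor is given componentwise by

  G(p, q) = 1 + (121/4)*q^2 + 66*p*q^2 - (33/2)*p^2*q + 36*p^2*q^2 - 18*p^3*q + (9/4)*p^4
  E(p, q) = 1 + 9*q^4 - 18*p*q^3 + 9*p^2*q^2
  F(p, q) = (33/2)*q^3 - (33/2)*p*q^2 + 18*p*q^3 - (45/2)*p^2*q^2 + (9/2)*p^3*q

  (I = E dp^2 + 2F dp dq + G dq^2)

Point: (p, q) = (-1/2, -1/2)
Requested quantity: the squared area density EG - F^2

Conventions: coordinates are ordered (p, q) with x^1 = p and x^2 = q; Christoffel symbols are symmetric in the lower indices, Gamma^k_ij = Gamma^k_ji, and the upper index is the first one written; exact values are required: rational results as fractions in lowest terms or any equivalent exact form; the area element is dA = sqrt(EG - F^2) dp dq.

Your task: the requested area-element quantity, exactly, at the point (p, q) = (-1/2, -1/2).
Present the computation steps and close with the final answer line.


E = 1, F = 0, G = 233/64; EG - F^2 = 233/64

Answer: EG - F^2 = 233/64


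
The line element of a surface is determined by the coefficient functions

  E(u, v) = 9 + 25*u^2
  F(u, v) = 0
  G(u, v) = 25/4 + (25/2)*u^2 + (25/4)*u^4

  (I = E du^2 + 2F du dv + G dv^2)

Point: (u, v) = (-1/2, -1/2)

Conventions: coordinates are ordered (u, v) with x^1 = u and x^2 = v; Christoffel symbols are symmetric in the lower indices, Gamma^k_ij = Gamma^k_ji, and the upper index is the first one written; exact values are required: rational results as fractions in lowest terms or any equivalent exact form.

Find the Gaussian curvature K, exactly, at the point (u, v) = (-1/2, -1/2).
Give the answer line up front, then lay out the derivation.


Answer: K = -1152/18605

E = 61/4, F = 0, G = 625/64, EG - F^2 = 38125/256 at the point
E_u = -25, E_v = 0, F_u = 0, F_v = 0, G_u = -125/8, G_v = 0
E_vv = 0, F_uv = 0, G_uu = 175/4
Compute both Brioschi determinants and normalise by (EG - F^2)^2.
M1 = [[-E_vv/2 + F_uv - G_uu/2, E_u/2, F_u - E_v/2], [F_v - G_u/2, E, F], [G_v/2, F, G]] = [[-175/8, -25/2, 0], [125/16, 61/4, 0], [0, 0, 625/64]]; det M1 = -2359375/1024
M2 = [[0, E_v/2, G_u/2], [E_v/2, E, F], [G_u/2, F, G]] = [[0, 0, -125/16], [0, 61/4, 0], [-125/16, 0, 625/64]]; det M2 = -953125/1024
det M1 - det M2 = -703125/512; K = -703125/512 / (38125/256)^2 = -1152/18605


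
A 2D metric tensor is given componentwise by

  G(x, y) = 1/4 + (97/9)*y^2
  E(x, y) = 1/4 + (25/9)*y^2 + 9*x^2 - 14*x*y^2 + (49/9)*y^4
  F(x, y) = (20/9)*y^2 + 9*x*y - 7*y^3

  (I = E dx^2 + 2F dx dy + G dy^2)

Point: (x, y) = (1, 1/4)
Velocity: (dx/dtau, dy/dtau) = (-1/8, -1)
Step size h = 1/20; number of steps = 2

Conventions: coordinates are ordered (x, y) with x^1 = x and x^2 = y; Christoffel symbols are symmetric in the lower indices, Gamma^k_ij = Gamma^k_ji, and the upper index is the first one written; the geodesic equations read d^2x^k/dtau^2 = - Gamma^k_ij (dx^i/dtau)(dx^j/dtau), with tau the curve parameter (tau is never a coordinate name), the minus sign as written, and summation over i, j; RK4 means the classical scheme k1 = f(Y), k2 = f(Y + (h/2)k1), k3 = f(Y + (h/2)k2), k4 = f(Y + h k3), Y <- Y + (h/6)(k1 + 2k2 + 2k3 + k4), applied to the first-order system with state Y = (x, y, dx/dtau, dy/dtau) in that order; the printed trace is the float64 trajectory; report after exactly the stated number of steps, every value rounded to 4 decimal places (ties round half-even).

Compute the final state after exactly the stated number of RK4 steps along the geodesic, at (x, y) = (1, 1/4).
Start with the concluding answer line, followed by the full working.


Answer: x = 0.9840, y = 0.1412, dx/dtau = -0.2060, dy/dtau = -1.1731

f(Y) = (dx/dtau, dy/dtau, -Gamma^x_ij Y'^i Y'^j, -Gamma^y_ij Y'^i Y'^j) with the Gammas evaluated at the stage position; h = 0.050000; intermediate values shown to 6 dp
step 0: x = 1.0000, y = 0.2500, dx/dtau = -0.1250, dy/dtau = -1.0000
step 1:
  k1: at (x, y) = (1.000000, 0.250000), (dx/dtau, dy/dtau) = (-0.125000, -1.000000); Gamma_xxx = -1.187162, Gamma_xxy = -0.895202, Gamma_xyy = 0.729840, Gamma_yxx = 8.219444, Gamma_yxy = 2.209399, Gamma_yyy = 1.116016; k1 = (-0.125000, -1.000000, -0.487490, -1.796795)
  k2: at (x, y) = (0.996875, 0.225000), (dx/dtau, dy/dtau) = (-0.137187, -1.044920); Gamma_xxx = -0.825968, Gamma_xxy = -0.713245, Gamma_xyy = 0.792295, Gamma_yxx = 7.680185, Gamma_yxy = 1.839029, Gamma_yyy = 1.005068; k2 = (-0.137187, -1.044920, -0.645041, -1.769183)
  k3: at (x, y) = (0.996570, 0.223877), (dx/dtau, dy/dtau) = (-0.141126, -1.044230); Gamma_xxx = -0.810081, Gamma_xxy = -0.705820, Gamma_xyy = 0.794925, Gamma_yxx = 7.653308, Gamma_yxy = 1.822910, Gamma_yyy = 1.000518; k3 = (-0.141126, -1.044230, -0.642634, -1.780685)
  k4: at (x, y) = (0.992944, 0.197789), (dx/dtau, dy/dtau) = (-0.157132, -1.089034); Gamma_xxx = -0.459949, Gamma_xxy = -0.546602, Gamma_xyy = 0.847336, Gamma_yxx = 7.033607, Gamma_yxy = 1.465170, Gamma_yyy = 0.902663; k4 = (-0.157132, -1.089034, -0.806510, -1.745662)
  Y <- Y + (h/6)(k1 + 2k2 + 2k3 + k4): x = 0.9930, y = 0.1978, dx/dtau = -0.1572, dy/dtau = -1.0887
step 2:
  k1: at (x, y) = (0.993010, 0.197772), (dx/dtau, dy/dtau) = (-0.157245, -1.088685); Gamma_xxx = -0.459831, Gamma_xxy = -0.546485, Gamma_xyy = 0.847308, Gamma_yxx = 7.033816, Gamma_yxy = 1.464985, Gamma_yyy = 0.902606; k1 = (-0.157245, -1.088685, -0.805784, -1.745298)
  k2: at (x, y) = (0.989079, 0.170555), (dx/dtau, dy/dtau) = (-0.177389, -1.132317); Gamma_xxx = -0.124290, Gamma_xxy = -0.409000, Gamma_xyy = 0.891807, Gamma_yxx = 6.319835, Gamma_yxy = 1.123645, Gamma_yyy = 0.811969; k2 = (-0.177389, -1.132317, -0.975209, -1.691319)
  k3: at (x, y) = (0.988576, 0.169464), (dx/dtau, dy/dtau) = (-0.181625, -1.130968); Gamma_xxx = -0.111081, Gamma_xxy = -0.404150, Gamma_xyy = 0.893719, Gamma_yxx = 6.286905, Gamma_yxy = 1.110568, Gamma_yyy = 0.808466; k3 = (-0.181625, -1.130968, -0.973447, -1.697737)
  k4: at (x, y) = (0.983929, 0.141224), (dx/dtau, dy/dtau) = (-0.205917, -1.173572); Gamma_xxx = 0.200908, Gamma_xxy = -0.290063, Gamma_xyy = 0.931637, Gamma_yxx = 5.456926, Gamma_yxy = 0.795534, Gamma_yyy = 0.718486; k4 = (-0.205917, -1.173572, -1.151443, -1.605427)
  Y <- Y + (h/6)(k1 + 2k2 + 2k3 + k4): x = 0.9840, y = 0.1412, dx/dtau = -0.2060, dy/dtau = -1.1731


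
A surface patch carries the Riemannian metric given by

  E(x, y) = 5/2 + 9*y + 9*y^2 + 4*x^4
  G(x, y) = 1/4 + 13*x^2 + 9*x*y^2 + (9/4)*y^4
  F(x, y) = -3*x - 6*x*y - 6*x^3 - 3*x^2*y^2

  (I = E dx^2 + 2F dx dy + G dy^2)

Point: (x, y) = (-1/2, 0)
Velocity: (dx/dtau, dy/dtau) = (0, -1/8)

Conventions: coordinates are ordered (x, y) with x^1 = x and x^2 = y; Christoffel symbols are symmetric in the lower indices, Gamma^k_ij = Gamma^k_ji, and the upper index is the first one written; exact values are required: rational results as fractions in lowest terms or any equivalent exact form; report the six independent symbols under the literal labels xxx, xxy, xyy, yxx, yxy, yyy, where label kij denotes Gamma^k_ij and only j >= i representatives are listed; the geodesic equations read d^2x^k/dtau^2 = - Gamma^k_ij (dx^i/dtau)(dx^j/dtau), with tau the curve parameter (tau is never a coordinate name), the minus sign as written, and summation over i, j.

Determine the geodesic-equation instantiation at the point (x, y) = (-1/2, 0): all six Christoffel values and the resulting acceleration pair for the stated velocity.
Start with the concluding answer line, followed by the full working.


Answer: Gamma_xxx = 376/73, Gamma_xxy = 486/73, Gamma_xyy = 532/73, Gamma_yxx = -492/73, Gamma_yxy = -448/73, Gamma_yyy = -342/73; accelerations (d^2x/dtau^2, d^2y/dtau^2) = (-133/1168, 171/2336)

E = 11/4, F = 9/4, G = 7/2 at the point
E_x = -2, E_y = 9, F_x = -15/2, F_y = 3, G_x = -13, G_y = 0
EG - F^2 = 73/16;  g^inv = (16/73) * [[7/2, -9/4], [-9/4, 11/4]]
first-kind symbols [ij,l] = (1/2)(d_i g_jl + d_j g_il - d_l g_ij): [xx,x] = E_x/2 = -1, [xx,y] = F_x - E_y/2 = -12, [xy,x] = E_y/2 = 9/2, [xy,y] = G_x/2 = -13/2, [yy,x] = F_y - G_x/2 = 19/2, [yy,y] = G_y/2 = 0
Gamma^x_ij = (G*[ij,x] - F*[ij,y])/(EG - F^2), Gamma^y_ij = (E*[ij,y] - F*[ij,x])/(EG - F^2)
Gamma_xxx = 376/73, Gamma_xxy = 486/73, Gamma_xyy = 532/73, Gamma_yxx = -492/73, Gamma_yxy = -448/73, Gamma_yyy = -342/73
d^2x/dtau^2 = -(Gamma_xxx*(0)^2 + 2*Gamma_xxy*(0)*(-1/8) + Gamma_xyy*(-1/8)^2) = -133/1168
d^2y/dtau^2 = -(Gamma_yxx*(0)^2 + 2*Gamma_yxy*(0)*(-1/8) + Gamma_yyy*(-1/8)^2) = 171/2336


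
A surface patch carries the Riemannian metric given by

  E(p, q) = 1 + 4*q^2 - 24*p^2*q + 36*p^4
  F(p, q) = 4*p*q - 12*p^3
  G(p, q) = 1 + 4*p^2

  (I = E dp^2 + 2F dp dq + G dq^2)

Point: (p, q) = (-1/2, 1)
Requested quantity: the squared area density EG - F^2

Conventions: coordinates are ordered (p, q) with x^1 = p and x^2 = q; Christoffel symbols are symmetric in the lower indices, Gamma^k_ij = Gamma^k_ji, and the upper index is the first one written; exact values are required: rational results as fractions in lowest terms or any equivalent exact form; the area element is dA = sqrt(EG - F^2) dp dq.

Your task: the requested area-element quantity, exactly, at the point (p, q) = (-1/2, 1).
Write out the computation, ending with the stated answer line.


E = 5/4, F = -1/2, G = 2; EG - F^2 = 9/4

Answer: EG - F^2 = 9/4


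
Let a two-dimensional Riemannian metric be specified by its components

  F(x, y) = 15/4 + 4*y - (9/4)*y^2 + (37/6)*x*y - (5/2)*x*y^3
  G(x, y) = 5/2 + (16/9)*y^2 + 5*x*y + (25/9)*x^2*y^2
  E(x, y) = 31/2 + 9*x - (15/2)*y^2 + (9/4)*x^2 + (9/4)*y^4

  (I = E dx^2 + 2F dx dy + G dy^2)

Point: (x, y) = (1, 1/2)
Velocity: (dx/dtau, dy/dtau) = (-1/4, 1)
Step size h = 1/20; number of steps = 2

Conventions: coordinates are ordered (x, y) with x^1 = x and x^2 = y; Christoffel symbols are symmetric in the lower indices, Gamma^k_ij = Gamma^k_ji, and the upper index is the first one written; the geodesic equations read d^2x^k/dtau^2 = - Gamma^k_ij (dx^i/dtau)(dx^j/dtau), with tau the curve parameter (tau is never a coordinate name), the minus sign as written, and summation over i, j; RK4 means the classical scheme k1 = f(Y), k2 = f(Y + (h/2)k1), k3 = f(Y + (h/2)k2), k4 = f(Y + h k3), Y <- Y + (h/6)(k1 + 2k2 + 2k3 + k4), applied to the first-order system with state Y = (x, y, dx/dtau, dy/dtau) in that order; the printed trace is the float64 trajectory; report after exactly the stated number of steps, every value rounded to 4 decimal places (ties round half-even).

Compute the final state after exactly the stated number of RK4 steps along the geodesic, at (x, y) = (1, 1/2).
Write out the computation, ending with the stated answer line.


f(Y) = (dx/dtau, dy/dtau, -Gamma^x_ij Y'^i Y'^j, -Gamma^y_ij Y'^i Y'^j) with the Gammas evaluated at the stage position; h = 0.050000; intermediate values shown to 6 dp
step 0: x = 1.0000, y = 0.5000, dx/dtau = -0.2500, dy/dtau = 1.0000
step 1:
  k1: at (x, y) = (1.000000, 0.500000), (dx/dtau, dy/dtau) = (-0.250000, 1.000000); Gamma_xxx = -0.066283, Gamma_xxy = -0.388353, Gamma_xyy = -0.142639, Gamma_yxx = 1.056516, Gamma_yxy = 0.820195, Gamma_yyy = 0.963195; k1 = (-0.250000, 1.000000, -0.047395, -0.619130)
  k2: at (x, y) = (0.993750, 0.525000), (dx/dtau, dy/dtau) = (-0.251185, 0.984522); Gamma_xxx = -0.076439, Gamma_xxy = -0.409294, Gamma_xyy = -0.175777, Gamma_yxx = 1.066975, Gamma_yxy = 0.847179, Gamma_yyy = 0.988167; k2 = (-0.251185, 0.984522, -0.027234, -0.606123)
  k3: at (x, y) = (0.993720, 0.524613), (dx/dtau, dy/dtau) = (-0.250681, 0.984847); Gamma_xxx = -0.076343, Gamma_xxy = -0.409019, Gamma_xyy = -0.175261, Gamma_yxx = 1.066998, Gamma_yxy = 0.846867, Gamma_yyy = 0.987750; k3 = (-0.250681, 0.984847, -0.027172, -0.606941)
  k4: at (x, y) = (0.987466, 0.549242), (dx/dtau, dy/dtau) = (-0.251359, 0.969653); Gamma_xxx = -0.084687, Gamma_xxy = -0.429053, Gamma_xyy = -0.208856, Gamma_yxx = 1.072514, Gamma_yxy = 0.871325, Gamma_yyy = 1.012335; k4 = (-0.251359, 0.969653, -0.007424, -0.594850)
  Y <- Y + (h/6)(k1 + 2k2 + 2k3 + k4): x = 0.9875, y = 0.5492, dx/dtau = -0.2514, dy/dtau = 0.9697
step 2:
  k1: at (x, y) = (0.987458, 0.549237), (dx/dtau, dy/dtau) = (-0.251364, 0.969666); Gamma_xxx = -0.084689, Gamma_xxy = -0.429052, Gamma_xyy = -0.208848, Gamma_yxx = 1.072525, Gamma_yxy = 0.871326, Gamma_yyy = 1.012328; k1 = (-0.251364, 0.969666, -0.007432, -0.594857)
  k2: at (x, y) = (0.981173, 0.573478), (dx/dtau, dy/dtau) = (-0.251549, 0.954794); Gamma_xxx = -0.091211, Gamma_xxy = -0.448078, Gamma_xyy = -0.242804, Gamma_yxx = 1.073453, Gamma_yxy = 0.893258, Gamma_yyy = 1.036364; k2 = (-0.251549, 0.954794, 0.011882, -0.583626)
  k3: at (x, y) = (0.981169, 0.573106), (dx/dtau, dy/dtau) = (-0.251067, 0.955075); Gamma_xxx = -0.091168, Gamma_xxy = -0.447833, Gamma_xyy = -0.242283, Gamma_yxx = 1.073595, Gamma_yxy = 0.893015, Gamma_yyy = 1.035983; k3 = (-0.251067, 0.955075, 0.011981, -0.584397)
  k4: at (x, y) = (0.974904, 0.596990), (dx/dtau, dy/dtau) = (-0.250765, 0.940446); Gamma_xxx = -0.095907, Gamma_xxy = -0.465792, Gamma_xyy = -0.276538, Gamma_yxx = 1.070325, Gamma_yxy = 0.912488, Gamma_yyy = 1.059397; k4 = (-0.250765, 0.940446, 0.030916, -0.573892)
  Y <- Y + (h/6)(k1 + 2k2 + 2k3 + k4): x = 0.9749, y = 0.5970, dx/dtau = -0.2508, dy/dtau = 0.9405

Answer: x = 0.9749, y = 0.5970, dx/dtau = -0.2508, dy/dtau = 0.9405


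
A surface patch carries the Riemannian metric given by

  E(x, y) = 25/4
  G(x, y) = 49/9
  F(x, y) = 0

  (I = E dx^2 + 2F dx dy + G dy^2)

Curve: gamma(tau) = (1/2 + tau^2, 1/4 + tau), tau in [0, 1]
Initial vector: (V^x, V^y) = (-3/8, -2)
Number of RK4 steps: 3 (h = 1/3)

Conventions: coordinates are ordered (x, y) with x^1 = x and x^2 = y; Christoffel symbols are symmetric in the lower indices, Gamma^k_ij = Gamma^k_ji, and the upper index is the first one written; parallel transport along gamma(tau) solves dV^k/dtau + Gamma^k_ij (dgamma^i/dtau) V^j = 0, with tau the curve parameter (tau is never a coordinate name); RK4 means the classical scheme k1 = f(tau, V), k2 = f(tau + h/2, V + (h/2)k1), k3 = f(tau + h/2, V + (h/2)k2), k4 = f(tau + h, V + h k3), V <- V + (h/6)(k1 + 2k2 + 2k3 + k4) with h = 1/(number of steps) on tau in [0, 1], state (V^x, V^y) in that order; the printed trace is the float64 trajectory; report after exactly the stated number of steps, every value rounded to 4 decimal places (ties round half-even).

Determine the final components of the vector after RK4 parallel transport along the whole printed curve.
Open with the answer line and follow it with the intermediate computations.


Answer: V^x = -0.3750, V^y = -2.0000

gamma'(tau) = (2*tau, 1); f(tau, V)^k = -Gamma^k_ij(gamma(tau)) gamma'^i(tau) V^j; h = 1/3; intermediate values shown to 6 dp
curve data and Christoffel symbols at the stage parameters:
  tau = 0.000000: gamma = (0.500000, 0.250000), gamma' = (0.000000, 1.000000); Gamma_xxx = 0.000000, Gamma_xxy = 0.000000, Gamma_xyy = 0.000000, Gamma_yxx = 0.000000, Gamma_yxy = 0.000000, Gamma_yyy = 0.000000
  tau = 0.166667: gamma = (0.527778, 0.416667), gamma' = (0.333333, 1.000000); Gamma_xxx = 0.000000, Gamma_xxy = 0.000000, Gamma_xyy = 0.000000, Gamma_yxx = 0.000000, Gamma_yxy = 0.000000, Gamma_yyy = 0.000000
  tau = 0.333333: gamma = (0.611111, 0.583333), gamma' = (0.666667, 1.000000); Gamma_xxx = 0.000000, Gamma_xxy = 0.000000, Gamma_xyy = 0.000000, Gamma_yxx = 0.000000, Gamma_yxy = 0.000000, Gamma_yyy = 0.000000
  tau = 0.500000: gamma = (0.750000, 0.750000), gamma' = (1.000000, 1.000000); Gamma_xxx = 0.000000, Gamma_xxy = 0.000000, Gamma_xyy = 0.000000, Gamma_yxx = 0.000000, Gamma_yxy = 0.000000, Gamma_yyy = 0.000000
  tau = 0.666667: gamma = (0.944444, 0.916667), gamma' = (1.333333, 1.000000); Gamma_xxx = 0.000000, Gamma_xxy = 0.000000, Gamma_xyy = 0.000000, Gamma_yxx = 0.000000, Gamma_yxy = 0.000000, Gamma_yyy = 0.000000
  tau = 0.833333: gamma = (1.194444, 1.083333), gamma' = (1.666667, 1.000000); Gamma_xxx = 0.000000, Gamma_xxy = 0.000000, Gamma_xyy = 0.000000, Gamma_yxx = 0.000000, Gamma_yxy = 0.000000, Gamma_yyy = 0.000000
  tau = 1.000000: gamma = (1.500000, 1.250000), gamma' = (2.000000, 1.000000); Gamma_xxx = 0.000000, Gamma_xxy = 0.000000, Gamma_xyy = 0.000000, Gamma_yxx = 0.000000, Gamma_yxy = 0.000000, Gamma_yyy = 0.000000
step 0: V^x = -0.3750, V^y = -2.0000
step 1: k1 = (0.000000, 0.000000), k2 = (0.000000, 0.000000), k3 = (0.000000, 0.000000), k4 = (0.000000, 0.000000); V <- V + (h/6)(k1 + 2k2 + 2k3 + k4): V^x = -0.3750, V^y = -2.0000
step 2: k1 = (0.000000, 0.000000), k2 = (0.000000, 0.000000), k3 = (0.000000, 0.000000), k4 = (0.000000, 0.000000); V <- V + (h/6)(k1 + 2k2 + 2k3 + k4): V^x = -0.3750, V^y = -2.0000
step 3: k1 = (0.000000, 0.000000), k2 = (0.000000, 0.000000), k3 = (0.000000, 0.000000), k4 = (0.000000, 0.000000); V <- V + (h/6)(k1 + 2k2 + 2k3 + k4): V^x = -0.3750, V^y = -2.0000


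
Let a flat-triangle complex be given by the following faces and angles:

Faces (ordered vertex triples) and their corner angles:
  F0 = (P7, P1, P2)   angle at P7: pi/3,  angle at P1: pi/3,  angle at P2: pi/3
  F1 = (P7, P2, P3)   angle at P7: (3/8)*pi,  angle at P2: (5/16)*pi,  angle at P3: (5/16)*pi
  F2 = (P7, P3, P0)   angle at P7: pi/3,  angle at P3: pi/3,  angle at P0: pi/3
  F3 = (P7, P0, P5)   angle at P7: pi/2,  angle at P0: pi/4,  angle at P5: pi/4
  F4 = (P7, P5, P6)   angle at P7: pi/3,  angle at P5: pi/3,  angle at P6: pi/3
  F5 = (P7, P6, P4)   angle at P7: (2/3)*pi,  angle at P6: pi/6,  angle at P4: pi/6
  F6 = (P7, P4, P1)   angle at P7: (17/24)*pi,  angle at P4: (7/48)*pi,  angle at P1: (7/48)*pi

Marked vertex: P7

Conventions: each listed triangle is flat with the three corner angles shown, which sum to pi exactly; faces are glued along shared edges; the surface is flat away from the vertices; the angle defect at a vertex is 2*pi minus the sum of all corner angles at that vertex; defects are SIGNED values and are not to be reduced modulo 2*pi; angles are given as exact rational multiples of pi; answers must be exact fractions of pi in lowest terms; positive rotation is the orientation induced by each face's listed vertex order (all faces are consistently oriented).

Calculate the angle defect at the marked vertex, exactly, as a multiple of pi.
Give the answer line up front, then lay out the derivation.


Answer: defect(P7) = (-5/4)*pi

Sum of corner angles at P7: (13/4)*pi
defect = 2*pi - (13/4)*pi


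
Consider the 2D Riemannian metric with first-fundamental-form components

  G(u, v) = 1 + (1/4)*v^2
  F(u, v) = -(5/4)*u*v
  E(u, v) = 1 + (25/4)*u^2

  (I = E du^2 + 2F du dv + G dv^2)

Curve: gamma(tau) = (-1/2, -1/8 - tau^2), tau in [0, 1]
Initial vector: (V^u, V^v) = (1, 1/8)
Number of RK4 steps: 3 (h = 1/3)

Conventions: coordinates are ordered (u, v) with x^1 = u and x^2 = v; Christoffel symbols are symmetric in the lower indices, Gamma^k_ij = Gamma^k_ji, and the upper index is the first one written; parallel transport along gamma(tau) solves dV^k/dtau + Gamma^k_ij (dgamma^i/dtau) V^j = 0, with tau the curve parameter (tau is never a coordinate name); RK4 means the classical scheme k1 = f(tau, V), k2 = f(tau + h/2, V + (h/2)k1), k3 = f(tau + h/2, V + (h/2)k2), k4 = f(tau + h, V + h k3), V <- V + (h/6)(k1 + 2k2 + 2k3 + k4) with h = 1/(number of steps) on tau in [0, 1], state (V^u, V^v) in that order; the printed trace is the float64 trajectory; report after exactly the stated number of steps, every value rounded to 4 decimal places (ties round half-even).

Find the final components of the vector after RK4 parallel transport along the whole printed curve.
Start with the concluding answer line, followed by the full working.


Answer: V^u = 1.0286, V^v = 0.1180

gamma'(tau) = (0, -2*tau); f(tau, V)^k = -Gamma^k_ij(gamma(tau)) gamma'^i(tau) V^j; h = 1/3; intermediate values shown to 6 dp
curve data and Christoffel symbols at the stage parameters:
  tau = 0.000000: gamma = (-0.500000, -0.125000), gamma' = (0.000000, 0.000000); Gamma_uuu = -1.217656, Gamma_uuv = 0.000000, Gamma_uvv = 0.243531, Gamma_vuu = 0.060883, Gamma_vuv = 0.000000, Gamma_vvv = -0.012177
  tau = 0.166667: gamma = (-0.500000, -0.152778), gamma' = (0.000000, -0.333333); Gamma_uuu = -1.216741, Gamma_uuv = 0.000000, Gamma_uvv = 0.243348, Gamma_vuu = 0.074356, Gamma_vuv = 0.000000, Gamma_vvv = -0.014871
  tau = 0.333333: gamma = (-0.500000, -0.236111), gamma' = (0.000000, -0.666667); Gamma_uuu = -1.212915, Gamma_uuv = 0.000000, Gamma_uvv = 0.242583, Gamma_vuu = 0.114553, Gamma_vuv = 0.000000, Gamma_vvv = -0.022911
  tau = 0.500000: gamma = (-0.500000, -0.375000), gamma' = (0.000000, -1.000000); Gamma_uuu = -1.203008, Gamma_uuv = 0.000000, Gamma_uvv = 0.240602, Gamma_vuu = 0.180451, Gamma_vuv = 0.000000, Gamma_vvv = -0.036090
  tau = 0.666667: gamma = (-0.500000, -0.569444), gamma' = (0.000000, -1.333333); Gamma_uuu = -1.182115, Gamma_uuv = 0.000000, Gamma_uvv = 0.236423, Gamma_vuu = 0.269260, Gamma_vuv = 0.000000, Gamma_vvv = -0.053852
  tau = 0.833333: gamma = (-0.500000, -0.819444), gamma' = (0.000000, -1.666667); Gamma_uuu = -1.144533, Gamma_uuv = 0.000000, Gamma_uvv = 0.228907, Gamma_vuu = 0.375152, Gamma_vuv = 0.000000, Gamma_vvv = -0.075030
  tau = 1.000000: gamma = (-0.500000, -1.125000), gamma' = (0.000000, -2.000000); Gamma_uuu = -1.085482, Gamma_uuv = 0.000000, Gamma_uvv = 0.217096, Gamma_vuu = 0.488467, Gamma_vuv = 0.000000, Gamma_vvv = -0.097693
step 0: V^u = 1.0000, V^v = 0.1250
step 1: k1 = (0.000000, 0.000000), k2 = (0.010140, -0.000620), k3 = (0.010131, -0.000619), k4 = (0.020182, -0.001906); V <- V + (h/6)(k1 + 2k2 + 2k3 + k4): V^u = 1.0034, V^v = 0.1248
step 2: k1 = (0.020176, -0.001905), k2 = (0.029940, -0.004491), k3 = (0.029837, -0.004475), k4 = (0.038857, -0.008851); V <- V + (h/6)(k1 + 2k2 + 2k3 + k4): V^u = 1.0133, V^v = 0.1232
step 3: k1 = (0.038825, -0.008843), k2 = (0.046426, -0.015217), k3 = (0.046020, -0.015084), k4 = (0.051293, -0.023082); V <- V + (h/6)(k1 + 2k2 + 2k3 + k4): V^u = 1.0286, V^v = 0.1180


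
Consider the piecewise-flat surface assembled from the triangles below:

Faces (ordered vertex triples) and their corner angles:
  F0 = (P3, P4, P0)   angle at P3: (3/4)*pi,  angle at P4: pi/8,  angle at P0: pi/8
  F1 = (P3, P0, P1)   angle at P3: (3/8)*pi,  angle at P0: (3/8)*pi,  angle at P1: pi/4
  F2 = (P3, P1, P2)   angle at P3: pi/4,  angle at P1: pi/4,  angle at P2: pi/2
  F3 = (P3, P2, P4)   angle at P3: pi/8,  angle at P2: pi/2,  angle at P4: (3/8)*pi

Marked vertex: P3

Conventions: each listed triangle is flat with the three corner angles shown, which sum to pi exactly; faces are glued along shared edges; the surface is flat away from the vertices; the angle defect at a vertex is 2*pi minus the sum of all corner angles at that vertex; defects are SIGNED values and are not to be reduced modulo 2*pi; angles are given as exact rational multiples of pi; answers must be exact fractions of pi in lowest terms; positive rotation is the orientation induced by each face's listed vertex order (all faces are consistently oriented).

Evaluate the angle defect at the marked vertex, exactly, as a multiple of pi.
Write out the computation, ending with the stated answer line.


Sum of corner angles at P3: (3/2)*pi
defect = 2*pi - (3/2)*pi

Answer: defect(P3) = pi/2


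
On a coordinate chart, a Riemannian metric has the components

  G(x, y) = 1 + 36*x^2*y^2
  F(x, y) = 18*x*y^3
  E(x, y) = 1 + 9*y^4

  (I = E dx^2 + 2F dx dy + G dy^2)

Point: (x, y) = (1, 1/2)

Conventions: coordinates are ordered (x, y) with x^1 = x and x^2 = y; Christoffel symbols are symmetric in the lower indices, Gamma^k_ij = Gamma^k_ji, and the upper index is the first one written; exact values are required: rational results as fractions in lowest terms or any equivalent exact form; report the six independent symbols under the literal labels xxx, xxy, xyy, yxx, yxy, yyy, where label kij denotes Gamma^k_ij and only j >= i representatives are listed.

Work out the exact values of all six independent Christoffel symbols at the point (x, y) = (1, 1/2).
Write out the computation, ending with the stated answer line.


E = 25/16, F = 9/4, G = 10 at the point
E_x = 0, E_y = 9/2, F_x = 9/4, F_y = 27/2, G_x = 18, G_y = 36
EG - F^2 = 169/16;  g^inv = (16/169) * [[10, -9/4], [-9/4, 25/16]]
first-kind symbols [ij,l] = (1/2)(d_i g_jl + d_j g_il - d_l g_ij): [xx,x] = E_x/2 = 0, [xx,y] = F_x - E_y/2 = 0, [xy,x] = E_y/2 = 9/4, [xy,y] = G_x/2 = 9, [yy,x] = F_y - G_x/2 = 9/2, [yy,y] = G_y/2 = 18
Gamma^x_ij = (G*[ij,x] - F*[ij,y])/(EG - F^2), Gamma^y_ij = (E*[ij,y] - F*[ij,x])/(EG - F^2)

Answer: Gamma_xxx = 0, Gamma_xxy = 36/169, Gamma_xyy = 72/169, Gamma_yxx = 0, Gamma_yxy = 144/169, Gamma_yyy = 288/169


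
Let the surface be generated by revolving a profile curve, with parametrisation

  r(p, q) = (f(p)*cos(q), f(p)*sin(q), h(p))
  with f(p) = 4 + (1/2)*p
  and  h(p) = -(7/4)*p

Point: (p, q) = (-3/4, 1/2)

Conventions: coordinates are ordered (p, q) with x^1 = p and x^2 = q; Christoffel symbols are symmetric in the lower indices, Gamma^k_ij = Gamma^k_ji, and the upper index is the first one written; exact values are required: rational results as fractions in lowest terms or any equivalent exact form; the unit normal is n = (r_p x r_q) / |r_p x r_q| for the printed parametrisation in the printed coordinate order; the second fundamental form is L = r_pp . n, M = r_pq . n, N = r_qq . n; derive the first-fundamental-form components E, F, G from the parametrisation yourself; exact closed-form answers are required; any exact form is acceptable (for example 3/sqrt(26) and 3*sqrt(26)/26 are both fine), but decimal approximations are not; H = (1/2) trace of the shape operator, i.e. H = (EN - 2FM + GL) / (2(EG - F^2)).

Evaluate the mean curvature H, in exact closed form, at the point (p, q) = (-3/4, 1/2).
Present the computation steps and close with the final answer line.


f = 29/8, f' = 1/2, f'' = 0, h' = -7/4, h'' = 0
E = 53/16, F = 0, G = 841/64; answer radicand W^2 = 53/16
unnormalised second-form numerators: l = 0, m = 0, n = -203/32; L = l/sqrt(53/16), and similarly M = m/sqrt(W^2), N = n/sqrt(W^2)
H = (E*n - 2*F*m + G*l) / (2*(EG - F^2)*sqrt(W^2)); E*n - 2*F*m + G*l = -10759/512, EG - F^2 = 44573/1024, so H = (-7/29)/sqrt(53/16)

Answer: H = -28*sqrt(53)/1537


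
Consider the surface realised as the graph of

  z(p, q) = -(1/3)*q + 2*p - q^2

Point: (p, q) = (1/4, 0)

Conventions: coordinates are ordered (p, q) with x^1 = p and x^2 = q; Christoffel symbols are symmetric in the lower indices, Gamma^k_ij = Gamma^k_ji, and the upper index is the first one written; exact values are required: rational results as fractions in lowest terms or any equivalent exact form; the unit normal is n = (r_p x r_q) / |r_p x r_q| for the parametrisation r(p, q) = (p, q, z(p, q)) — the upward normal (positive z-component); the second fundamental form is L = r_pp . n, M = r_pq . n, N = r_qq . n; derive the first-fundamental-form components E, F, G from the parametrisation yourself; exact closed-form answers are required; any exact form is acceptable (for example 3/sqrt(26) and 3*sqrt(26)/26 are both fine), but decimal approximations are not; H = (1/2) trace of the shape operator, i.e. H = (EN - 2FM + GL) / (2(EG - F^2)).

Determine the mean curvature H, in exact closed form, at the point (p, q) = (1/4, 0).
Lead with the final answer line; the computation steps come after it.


Answer: H = -135*sqrt(46)/2116

z_p = 2, z_q = -1/3, z_pp = 0, z_pq = 0, z_qq = -2
E = 5, F = -2/3, G = 10/9; answer radicand W^2 = 46/9
unnormalised second-form numerators: l = 0, m = 0, n = -2; L = l/sqrt(46/9), and similarly M = m/sqrt(W^2), N = n/sqrt(W^2)
H = (E*n - 2*F*m + G*l) / (2*(EG - F^2)*sqrt(W^2)); E*n - 2*F*m + G*l = -10, EG - F^2 = 46/9, so H = (-45/46)/sqrt(46/9)


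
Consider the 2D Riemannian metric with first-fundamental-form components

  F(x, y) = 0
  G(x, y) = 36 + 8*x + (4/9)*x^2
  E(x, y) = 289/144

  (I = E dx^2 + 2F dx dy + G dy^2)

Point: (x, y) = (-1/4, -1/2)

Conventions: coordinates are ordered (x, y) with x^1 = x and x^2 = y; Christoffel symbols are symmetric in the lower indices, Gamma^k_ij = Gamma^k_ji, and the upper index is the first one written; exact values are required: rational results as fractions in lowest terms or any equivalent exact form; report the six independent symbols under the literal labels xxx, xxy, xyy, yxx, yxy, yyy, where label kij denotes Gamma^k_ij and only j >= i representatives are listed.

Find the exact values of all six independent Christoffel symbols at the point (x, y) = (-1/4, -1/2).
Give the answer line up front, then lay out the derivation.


Answer: Gamma_xxx = 0, Gamma_xxy = 0, Gamma_xyy = -560/289, Gamma_yxx = 0, Gamma_yxy = 4/35, Gamma_yyy = 0

E = 289/144, F = 0, G = 1225/36 at the point
E_x = 0, E_y = 0, F_x = 0, F_y = 0, G_x = 70/9, G_y = 0
EG - F^2 = 354025/5184;  g^inv = (5184/354025) * [[1225/36, 0], [0, 289/144]]
first-kind symbols [ij,l] = (1/2)(d_i g_jl + d_j g_il - d_l g_ij): [xx,x] = E_x/2 = 0, [xx,y] = F_x - E_y/2 = 0, [xy,x] = E_y/2 = 0, [xy,y] = G_x/2 = 35/9, [yy,x] = F_y - G_x/2 = -35/9, [yy,y] = G_y/2 = 0
Gamma^x_ij = (G*[ij,x] - F*[ij,y])/(EG - F^2), Gamma^y_ij = (E*[ij,y] - F*[ij,x])/(EG - F^2)


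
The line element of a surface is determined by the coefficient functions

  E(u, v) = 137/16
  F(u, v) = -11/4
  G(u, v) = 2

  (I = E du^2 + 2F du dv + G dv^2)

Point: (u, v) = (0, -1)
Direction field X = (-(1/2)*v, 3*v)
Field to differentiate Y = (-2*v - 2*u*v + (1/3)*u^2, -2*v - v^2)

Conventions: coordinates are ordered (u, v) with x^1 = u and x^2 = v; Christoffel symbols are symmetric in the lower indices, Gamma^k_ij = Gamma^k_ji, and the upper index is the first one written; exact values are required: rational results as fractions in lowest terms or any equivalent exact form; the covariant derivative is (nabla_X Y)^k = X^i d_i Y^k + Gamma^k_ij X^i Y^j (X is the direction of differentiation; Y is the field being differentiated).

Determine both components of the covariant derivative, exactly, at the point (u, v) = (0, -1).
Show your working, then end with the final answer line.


E = 137/16, F = -11/4, G = 2 at the point
E_u = 0, E_v = 0, F_u = 0, F_v = 0, G_u = 0, G_v = 0
EG - F^2 = 153/16;  g^inv = (16/153) * [[2, 11/4], [11/4, 137/16]]
first-kind symbols [ij,l] = (1/2)(d_i g_jl + d_j g_il - d_l g_ij): [uu,u] = E_u/2 = 0, [uu,v] = F_u - E_v/2 = 0, [uv,u] = E_v/2 = 0, [uv,v] = G_u/2 = 0, [vv,u] = F_v - G_u/2 = 0, [vv,v] = G_v/2 = 0
Gamma^u_ij = (G*[ij,u] - F*[ij,v])/(EG - F^2), Gamma^v_ij = (E*[ij,v] - F*[ij,u])/(EG - F^2)
Gamma_uuu = 0, Gamma_uuv = 0, Gamma_uvv = 0, Gamma_vuu = 0, Gamma_vuv = 0, Gamma_vvv = 0
X = (1/2, -3), Y = (2, 1) at the point

Answer: (nabla_X Y)^u = 7, (nabla_X Y)^v = 0


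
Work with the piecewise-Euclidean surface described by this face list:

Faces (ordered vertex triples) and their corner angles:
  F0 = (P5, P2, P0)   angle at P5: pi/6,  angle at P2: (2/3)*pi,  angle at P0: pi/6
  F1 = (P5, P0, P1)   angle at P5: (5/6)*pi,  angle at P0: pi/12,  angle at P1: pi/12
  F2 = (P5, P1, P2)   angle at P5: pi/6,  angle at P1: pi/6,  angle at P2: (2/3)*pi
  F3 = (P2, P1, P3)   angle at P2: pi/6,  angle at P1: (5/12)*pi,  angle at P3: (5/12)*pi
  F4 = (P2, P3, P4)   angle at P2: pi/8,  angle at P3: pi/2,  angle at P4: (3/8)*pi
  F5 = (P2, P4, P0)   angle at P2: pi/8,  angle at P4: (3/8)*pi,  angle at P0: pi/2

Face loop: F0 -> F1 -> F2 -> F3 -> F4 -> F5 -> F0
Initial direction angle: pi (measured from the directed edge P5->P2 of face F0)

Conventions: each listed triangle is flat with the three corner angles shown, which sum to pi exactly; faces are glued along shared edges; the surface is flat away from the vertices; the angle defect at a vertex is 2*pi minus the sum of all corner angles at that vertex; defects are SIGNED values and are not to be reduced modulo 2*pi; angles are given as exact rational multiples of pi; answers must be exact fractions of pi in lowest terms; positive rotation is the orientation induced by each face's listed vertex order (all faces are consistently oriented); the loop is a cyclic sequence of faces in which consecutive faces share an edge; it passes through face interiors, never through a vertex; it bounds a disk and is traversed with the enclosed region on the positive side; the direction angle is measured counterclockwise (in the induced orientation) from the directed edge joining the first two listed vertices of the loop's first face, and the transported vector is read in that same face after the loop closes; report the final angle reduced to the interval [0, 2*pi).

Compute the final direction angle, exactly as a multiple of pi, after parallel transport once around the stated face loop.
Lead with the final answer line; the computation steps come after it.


Answer: final direction angle = pi/12

enclosed vertex P2: corner angles sum to (7/4)*pi, defect = 2*pi - (7/4)*pi = pi/4
enclosed vertex P5: corner angles sum to (7/6)*pi, defect = 2*pi - (7/6)*pi = (5/6)*pi
by Gauss-Bonnet the loop rotates the vector by the enclosed defect sum (positive orientation, mod 2*pi)
final angle = pi + (13/12)*pi = pi/12 (mod 2*pi)


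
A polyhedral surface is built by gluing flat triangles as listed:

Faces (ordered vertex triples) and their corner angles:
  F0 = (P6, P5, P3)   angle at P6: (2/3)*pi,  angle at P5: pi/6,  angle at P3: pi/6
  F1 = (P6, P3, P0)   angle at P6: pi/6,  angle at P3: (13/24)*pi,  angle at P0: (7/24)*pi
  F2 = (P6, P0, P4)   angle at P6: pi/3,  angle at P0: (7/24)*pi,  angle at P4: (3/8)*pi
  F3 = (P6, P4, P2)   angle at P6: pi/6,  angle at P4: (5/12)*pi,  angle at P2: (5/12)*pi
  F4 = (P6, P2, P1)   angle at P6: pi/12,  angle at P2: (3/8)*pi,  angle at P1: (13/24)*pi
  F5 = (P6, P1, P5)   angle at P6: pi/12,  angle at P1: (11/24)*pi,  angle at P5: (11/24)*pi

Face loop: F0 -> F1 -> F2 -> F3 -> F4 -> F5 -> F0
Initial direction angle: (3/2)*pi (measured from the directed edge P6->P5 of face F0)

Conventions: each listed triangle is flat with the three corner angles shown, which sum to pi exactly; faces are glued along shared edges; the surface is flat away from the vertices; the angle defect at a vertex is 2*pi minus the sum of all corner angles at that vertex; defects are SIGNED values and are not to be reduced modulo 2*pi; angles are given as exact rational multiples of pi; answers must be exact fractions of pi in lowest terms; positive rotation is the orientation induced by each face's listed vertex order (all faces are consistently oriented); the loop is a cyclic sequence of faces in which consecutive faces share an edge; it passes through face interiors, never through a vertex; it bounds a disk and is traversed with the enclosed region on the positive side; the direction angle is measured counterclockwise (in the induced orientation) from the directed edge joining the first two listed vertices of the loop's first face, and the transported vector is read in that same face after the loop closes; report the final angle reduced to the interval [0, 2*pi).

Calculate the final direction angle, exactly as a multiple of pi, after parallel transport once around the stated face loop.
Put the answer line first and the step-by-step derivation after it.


Answer: final direction angle = 0

enclosed vertex P6: corner angles sum to (3/2)*pi, defect = 2*pi - (3/2)*pi = pi/2
adding the enclosed defects to the starting angle (mod 2*pi, induced orientation) gives the holonomy
final angle = (3/2)*pi + pi/2 = 0 (mod 2*pi)


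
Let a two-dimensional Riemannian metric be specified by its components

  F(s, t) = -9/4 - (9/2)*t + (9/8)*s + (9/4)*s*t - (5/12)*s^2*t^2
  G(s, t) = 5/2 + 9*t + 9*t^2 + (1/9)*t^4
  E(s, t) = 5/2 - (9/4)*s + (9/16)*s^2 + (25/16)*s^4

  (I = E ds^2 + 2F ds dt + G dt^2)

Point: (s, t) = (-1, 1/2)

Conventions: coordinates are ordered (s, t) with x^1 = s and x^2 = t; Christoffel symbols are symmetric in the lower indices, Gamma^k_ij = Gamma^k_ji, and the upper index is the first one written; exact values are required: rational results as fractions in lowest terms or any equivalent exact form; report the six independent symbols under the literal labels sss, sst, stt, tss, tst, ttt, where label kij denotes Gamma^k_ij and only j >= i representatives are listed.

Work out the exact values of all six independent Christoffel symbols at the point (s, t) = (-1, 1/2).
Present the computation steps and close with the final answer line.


E = 55/8, F = -329/48, G = 1333/144 at the point
E_s = -77/8, E_t = 0, F_s = 59/24, F_t = -43/6, G_s = 0, G_t = 325/18
EG - F^2 = 38389/2304;  g^inv = (2304/38389) * [[1333/144, 329/48], [329/48, 55/8]]
first-kind symbols [ij,l] = (1/2)(d_i g_jl + d_j g_il - d_l g_ij): [ss,s] = E_s/2 = -77/16, [ss,t] = F_s - E_t/2 = 59/24, [st,s] = E_t/2 = 0, [st,t] = G_s/2 = 0, [tt,s] = F_t - G_s/2 = -43/6, [tt,t] = G_t/2 = 325/36
Gamma^s_ij = (G*[ij,s] - F*[ij,t])/(EG - F^2), Gamma^t_ij = (E*[ij,t] - F*[ij,s])/(EG - F^2)

Answer: Gamma_sss = -63819/38389, Gamma_sst = 0, Gamma_stt = -10284/38389, Gamma_tss = -37059/38389, Gamma_tst = 0, Gamma_ttt = 29824/38389


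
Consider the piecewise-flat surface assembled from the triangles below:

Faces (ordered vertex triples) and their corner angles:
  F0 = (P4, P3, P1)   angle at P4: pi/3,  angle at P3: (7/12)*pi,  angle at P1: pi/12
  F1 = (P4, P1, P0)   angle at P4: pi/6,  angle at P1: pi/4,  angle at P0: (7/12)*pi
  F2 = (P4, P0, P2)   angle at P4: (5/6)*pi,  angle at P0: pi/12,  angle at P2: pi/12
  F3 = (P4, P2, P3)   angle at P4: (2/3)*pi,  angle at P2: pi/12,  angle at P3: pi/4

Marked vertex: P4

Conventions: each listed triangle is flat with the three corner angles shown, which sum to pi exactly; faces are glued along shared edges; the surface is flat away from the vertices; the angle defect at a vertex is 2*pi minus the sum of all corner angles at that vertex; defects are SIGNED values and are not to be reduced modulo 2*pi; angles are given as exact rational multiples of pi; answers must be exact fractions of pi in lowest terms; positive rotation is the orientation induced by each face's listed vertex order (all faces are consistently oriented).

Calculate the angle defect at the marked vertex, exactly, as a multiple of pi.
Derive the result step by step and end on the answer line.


Sum of corner angles at P4: 2*pi
defect = 2*pi - 2*pi

Answer: defect(P4) = 0


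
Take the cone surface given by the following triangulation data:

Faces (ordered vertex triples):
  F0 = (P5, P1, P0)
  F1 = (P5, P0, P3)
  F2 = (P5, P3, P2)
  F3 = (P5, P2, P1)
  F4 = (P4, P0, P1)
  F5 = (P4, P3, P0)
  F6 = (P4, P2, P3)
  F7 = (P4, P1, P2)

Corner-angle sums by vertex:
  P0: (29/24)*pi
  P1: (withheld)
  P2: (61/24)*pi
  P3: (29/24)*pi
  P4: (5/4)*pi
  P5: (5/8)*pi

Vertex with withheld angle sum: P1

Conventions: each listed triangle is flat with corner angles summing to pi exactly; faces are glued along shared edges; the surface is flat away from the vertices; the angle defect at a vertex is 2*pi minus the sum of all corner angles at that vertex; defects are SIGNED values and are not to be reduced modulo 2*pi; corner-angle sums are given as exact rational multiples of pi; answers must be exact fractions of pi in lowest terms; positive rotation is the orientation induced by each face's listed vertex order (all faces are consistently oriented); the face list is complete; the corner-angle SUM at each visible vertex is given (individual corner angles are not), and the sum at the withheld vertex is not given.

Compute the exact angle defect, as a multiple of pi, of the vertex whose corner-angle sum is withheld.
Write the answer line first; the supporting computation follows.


Answer: defect(P1) = (5/6)*pi

V = 6, E = 12, F = 8; chi = V - E + F = 2
Gauss-Bonnet: total defect = 2*pi*chi = 4*pi; visible defects sum to (19/6)*pi


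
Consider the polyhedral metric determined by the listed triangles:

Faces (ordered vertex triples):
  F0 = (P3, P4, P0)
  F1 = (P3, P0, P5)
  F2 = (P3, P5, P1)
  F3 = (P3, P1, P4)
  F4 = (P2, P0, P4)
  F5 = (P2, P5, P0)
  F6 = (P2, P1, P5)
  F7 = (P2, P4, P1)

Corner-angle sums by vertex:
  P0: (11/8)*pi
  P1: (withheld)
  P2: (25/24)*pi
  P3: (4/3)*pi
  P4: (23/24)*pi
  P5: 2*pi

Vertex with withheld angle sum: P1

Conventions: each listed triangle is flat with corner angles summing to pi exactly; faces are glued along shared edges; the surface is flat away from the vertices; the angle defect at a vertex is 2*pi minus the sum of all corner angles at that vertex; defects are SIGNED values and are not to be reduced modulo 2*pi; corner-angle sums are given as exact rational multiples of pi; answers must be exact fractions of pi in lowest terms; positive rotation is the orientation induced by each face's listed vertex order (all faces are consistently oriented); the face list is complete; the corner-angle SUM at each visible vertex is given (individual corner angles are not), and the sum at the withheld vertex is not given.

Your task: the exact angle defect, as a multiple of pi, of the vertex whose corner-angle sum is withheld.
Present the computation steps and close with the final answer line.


V = 6, E = 12, F = 8; chi = V - E + F = 2
Gauss-Bonnet: total defect = 2*pi*chi = 4*pi; visible defects sum to (79/24)*pi

Answer: defect(P1) = (17/24)*pi
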